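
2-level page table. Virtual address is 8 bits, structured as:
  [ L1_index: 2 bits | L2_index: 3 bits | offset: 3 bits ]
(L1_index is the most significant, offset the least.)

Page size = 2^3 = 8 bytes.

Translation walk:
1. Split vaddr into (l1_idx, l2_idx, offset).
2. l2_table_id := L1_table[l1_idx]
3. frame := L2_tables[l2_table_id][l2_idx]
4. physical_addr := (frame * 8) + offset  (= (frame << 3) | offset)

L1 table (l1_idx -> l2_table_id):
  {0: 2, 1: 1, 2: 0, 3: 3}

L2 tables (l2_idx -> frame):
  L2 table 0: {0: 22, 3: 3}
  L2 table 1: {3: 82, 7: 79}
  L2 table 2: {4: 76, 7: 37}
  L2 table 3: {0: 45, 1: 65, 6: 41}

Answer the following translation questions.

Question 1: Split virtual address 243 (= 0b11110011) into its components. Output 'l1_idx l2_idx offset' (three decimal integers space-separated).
vaddr = 243 = 0b11110011
  top 2 bits -> l1_idx = 3
  next 3 bits -> l2_idx = 6
  bottom 3 bits -> offset = 3

Answer: 3 6 3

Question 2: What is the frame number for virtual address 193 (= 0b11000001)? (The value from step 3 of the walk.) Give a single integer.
vaddr = 193: l1_idx=3, l2_idx=0
L1[3] = 3; L2[3][0] = 45

Answer: 45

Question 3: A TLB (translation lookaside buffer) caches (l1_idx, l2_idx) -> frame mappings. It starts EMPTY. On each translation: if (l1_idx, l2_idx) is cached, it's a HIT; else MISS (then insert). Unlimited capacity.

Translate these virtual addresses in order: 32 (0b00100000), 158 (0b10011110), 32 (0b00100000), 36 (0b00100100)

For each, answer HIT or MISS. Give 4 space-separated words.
vaddr=32: (0,4) not in TLB -> MISS, insert
vaddr=158: (2,3) not in TLB -> MISS, insert
vaddr=32: (0,4) in TLB -> HIT
vaddr=36: (0,4) in TLB -> HIT

Answer: MISS MISS HIT HIT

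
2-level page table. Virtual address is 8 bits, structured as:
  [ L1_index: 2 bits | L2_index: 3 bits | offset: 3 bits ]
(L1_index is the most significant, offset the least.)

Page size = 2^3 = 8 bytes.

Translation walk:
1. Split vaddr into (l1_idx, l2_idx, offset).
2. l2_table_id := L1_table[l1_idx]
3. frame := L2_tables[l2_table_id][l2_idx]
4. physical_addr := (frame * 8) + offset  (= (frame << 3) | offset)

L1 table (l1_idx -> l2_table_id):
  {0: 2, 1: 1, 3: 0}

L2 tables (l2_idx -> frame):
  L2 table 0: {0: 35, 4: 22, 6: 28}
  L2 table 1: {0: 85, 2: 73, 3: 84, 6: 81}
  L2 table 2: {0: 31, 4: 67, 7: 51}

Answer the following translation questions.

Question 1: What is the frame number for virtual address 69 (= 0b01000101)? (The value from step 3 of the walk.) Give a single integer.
Answer: 85

Derivation:
vaddr = 69: l1_idx=1, l2_idx=0
L1[1] = 1; L2[1][0] = 85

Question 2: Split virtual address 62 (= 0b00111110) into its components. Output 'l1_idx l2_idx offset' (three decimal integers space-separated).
Answer: 0 7 6

Derivation:
vaddr = 62 = 0b00111110
  top 2 bits -> l1_idx = 0
  next 3 bits -> l2_idx = 7
  bottom 3 bits -> offset = 6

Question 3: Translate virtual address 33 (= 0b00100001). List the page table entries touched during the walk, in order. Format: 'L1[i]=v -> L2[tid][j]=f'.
Answer: L1[0]=2 -> L2[2][4]=67

Derivation:
vaddr = 33 = 0b00100001
Split: l1_idx=0, l2_idx=4, offset=1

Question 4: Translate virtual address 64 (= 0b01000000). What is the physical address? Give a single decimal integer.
vaddr = 64 = 0b01000000
Split: l1_idx=1, l2_idx=0, offset=0
L1[1] = 1
L2[1][0] = 85
paddr = 85 * 8 + 0 = 680

Answer: 680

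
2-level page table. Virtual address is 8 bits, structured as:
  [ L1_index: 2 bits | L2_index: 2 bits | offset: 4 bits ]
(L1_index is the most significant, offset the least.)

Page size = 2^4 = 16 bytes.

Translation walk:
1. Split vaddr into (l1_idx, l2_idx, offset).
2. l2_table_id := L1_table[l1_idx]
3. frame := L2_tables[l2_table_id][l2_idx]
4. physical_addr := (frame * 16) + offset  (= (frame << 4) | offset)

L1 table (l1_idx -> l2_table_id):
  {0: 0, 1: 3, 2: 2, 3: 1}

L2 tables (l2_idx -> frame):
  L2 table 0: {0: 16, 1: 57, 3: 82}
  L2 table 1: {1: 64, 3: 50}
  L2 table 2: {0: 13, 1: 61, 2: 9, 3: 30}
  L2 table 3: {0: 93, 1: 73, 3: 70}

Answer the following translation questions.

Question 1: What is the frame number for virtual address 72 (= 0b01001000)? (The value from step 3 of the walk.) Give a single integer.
Answer: 93

Derivation:
vaddr = 72: l1_idx=1, l2_idx=0
L1[1] = 3; L2[3][0] = 93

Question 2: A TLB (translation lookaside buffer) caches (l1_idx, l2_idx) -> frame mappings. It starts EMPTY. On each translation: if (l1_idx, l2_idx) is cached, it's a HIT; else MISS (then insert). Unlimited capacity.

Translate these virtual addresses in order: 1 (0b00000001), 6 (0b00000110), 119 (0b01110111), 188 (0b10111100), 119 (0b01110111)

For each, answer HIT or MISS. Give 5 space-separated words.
vaddr=1: (0,0) not in TLB -> MISS, insert
vaddr=6: (0,0) in TLB -> HIT
vaddr=119: (1,3) not in TLB -> MISS, insert
vaddr=188: (2,3) not in TLB -> MISS, insert
vaddr=119: (1,3) in TLB -> HIT

Answer: MISS HIT MISS MISS HIT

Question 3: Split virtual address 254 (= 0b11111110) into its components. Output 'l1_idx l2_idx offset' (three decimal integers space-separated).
vaddr = 254 = 0b11111110
  top 2 bits -> l1_idx = 3
  next 2 bits -> l2_idx = 3
  bottom 4 bits -> offset = 14

Answer: 3 3 14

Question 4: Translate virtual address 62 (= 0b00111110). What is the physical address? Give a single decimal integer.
vaddr = 62 = 0b00111110
Split: l1_idx=0, l2_idx=3, offset=14
L1[0] = 0
L2[0][3] = 82
paddr = 82 * 16 + 14 = 1326

Answer: 1326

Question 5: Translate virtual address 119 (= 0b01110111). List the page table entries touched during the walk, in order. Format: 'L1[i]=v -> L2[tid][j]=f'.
Answer: L1[1]=3 -> L2[3][3]=70

Derivation:
vaddr = 119 = 0b01110111
Split: l1_idx=1, l2_idx=3, offset=7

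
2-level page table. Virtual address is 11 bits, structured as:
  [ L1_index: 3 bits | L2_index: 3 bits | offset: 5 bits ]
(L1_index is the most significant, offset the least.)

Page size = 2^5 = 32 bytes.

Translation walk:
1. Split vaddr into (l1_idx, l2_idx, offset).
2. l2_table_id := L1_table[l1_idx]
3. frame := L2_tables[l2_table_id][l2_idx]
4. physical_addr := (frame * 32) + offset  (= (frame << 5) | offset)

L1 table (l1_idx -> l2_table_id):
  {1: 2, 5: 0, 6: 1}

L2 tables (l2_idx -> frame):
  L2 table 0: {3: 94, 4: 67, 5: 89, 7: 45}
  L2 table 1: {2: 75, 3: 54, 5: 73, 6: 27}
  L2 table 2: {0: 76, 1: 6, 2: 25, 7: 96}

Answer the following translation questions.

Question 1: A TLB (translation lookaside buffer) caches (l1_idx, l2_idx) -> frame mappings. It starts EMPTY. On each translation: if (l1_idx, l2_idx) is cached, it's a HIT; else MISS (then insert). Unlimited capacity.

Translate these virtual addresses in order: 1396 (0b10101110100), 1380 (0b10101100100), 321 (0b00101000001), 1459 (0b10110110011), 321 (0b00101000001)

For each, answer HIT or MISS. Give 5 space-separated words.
Answer: MISS HIT MISS MISS HIT

Derivation:
vaddr=1396: (5,3) not in TLB -> MISS, insert
vaddr=1380: (5,3) in TLB -> HIT
vaddr=321: (1,2) not in TLB -> MISS, insert
vaddr=1459: (5,5) not in TLB -> MISS, insert
vaddr=321: (1,2) in TLB -> HIT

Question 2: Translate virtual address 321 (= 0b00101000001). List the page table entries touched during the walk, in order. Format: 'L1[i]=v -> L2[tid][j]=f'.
vaddr = 321 = 0b00101000001
Split: l1_idx=1, l2_idx=2, offset=1

Answer: L1[1]=2 -> L2[2][2]=25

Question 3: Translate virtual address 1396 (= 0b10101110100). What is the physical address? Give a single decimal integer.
Answer: 3028

Derivation:
vaddr = 1396 = 0b10101110100
Split: l1_idx=5, l2_idx=3, offset=20
L1[5] = 0
L2[0][3] = 94
paddr = 94 * 32 + 20 = 3028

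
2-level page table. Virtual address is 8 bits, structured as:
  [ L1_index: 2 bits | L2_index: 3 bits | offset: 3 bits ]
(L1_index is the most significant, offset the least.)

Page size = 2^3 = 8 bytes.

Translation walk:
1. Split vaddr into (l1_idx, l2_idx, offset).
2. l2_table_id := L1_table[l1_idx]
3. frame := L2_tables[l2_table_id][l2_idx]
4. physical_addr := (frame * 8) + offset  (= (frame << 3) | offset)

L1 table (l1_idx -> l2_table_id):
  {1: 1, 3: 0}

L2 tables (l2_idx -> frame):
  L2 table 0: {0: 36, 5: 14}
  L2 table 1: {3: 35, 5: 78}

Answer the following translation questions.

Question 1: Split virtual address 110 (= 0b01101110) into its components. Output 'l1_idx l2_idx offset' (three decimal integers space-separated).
vaddr = 110 = 0b01101110
  top 2 bits -> l1_idx = 1
  next 3 bits -> l2_idx = 5
  bottom 3 bits -> offset = 6

Answer: 1 5 6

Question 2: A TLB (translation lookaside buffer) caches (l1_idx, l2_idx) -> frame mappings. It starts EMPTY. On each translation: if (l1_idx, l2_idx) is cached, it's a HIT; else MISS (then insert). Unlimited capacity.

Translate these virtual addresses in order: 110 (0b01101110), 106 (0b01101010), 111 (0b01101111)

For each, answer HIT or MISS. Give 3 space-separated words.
vaddr=110: (1,5) not in TLB -> MISS, insert
vaddr=106: (1,5) in TLB -> HIT
vaddr=111: (1,5) in TLB -> HIT

Answer: MISS HIT HIT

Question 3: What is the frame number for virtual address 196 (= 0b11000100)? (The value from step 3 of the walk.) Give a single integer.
Answer: 36

Derivation:
vaddr = 196: l1_idx=3, l2_idx=0
L1[3] = 0; L2[0][0] = 36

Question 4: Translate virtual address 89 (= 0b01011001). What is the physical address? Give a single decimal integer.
Answer: 281

Derivation:
vaddr = 89 = 0b01011001
Split: l1_idx=1, l2_idx=3, offset=1
L1[1] = 1
L2[1][3] = 35
paddr = 35 * 8 + 1 = 281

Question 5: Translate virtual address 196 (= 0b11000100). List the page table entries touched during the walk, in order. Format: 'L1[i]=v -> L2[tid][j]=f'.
vaddr = 196 = 0b11000100
Split: l1_idx=3, l2_idx=0, offset=4

Answer: L1[3]=0 -> L2[0][0]=36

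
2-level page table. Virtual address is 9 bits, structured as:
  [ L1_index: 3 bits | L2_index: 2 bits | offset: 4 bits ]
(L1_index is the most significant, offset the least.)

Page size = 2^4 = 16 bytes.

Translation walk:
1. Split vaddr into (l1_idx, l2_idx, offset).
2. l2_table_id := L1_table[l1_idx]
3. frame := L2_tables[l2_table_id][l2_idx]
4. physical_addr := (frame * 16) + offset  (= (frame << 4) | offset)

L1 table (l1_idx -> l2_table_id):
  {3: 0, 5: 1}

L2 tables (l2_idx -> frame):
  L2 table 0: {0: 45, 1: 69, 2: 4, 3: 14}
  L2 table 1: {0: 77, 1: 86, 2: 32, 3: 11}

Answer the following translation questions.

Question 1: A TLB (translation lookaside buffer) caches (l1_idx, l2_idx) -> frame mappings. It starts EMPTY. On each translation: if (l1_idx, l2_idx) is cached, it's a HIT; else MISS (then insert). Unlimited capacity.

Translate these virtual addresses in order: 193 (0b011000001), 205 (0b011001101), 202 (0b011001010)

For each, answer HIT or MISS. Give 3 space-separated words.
Answer: MISS HIT HIT

Derivation:
vaddr=193: (3,0) not in TLB -> MISS, insert
vaddr=205: (3,0) in TLB -> HIT
vaddr=202: (3,0) in TLB -> HIT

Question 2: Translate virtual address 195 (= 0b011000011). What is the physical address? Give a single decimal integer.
Answer: 723

Derivation:
vaddr = 195 = 0b011000011
Split: l1_idx=3, l2_idx=0, offset=3
L1[3] = 0
L2[0][0] = 45
paddr = 45 * 16 + 3 = 723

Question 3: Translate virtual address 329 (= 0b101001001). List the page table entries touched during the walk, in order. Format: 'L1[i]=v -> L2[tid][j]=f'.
vaddr = 329 = 0b101001001
Split: l1_idx=5, l2_idx=0, offset=9

Answer: L1[5]=1 -> L2[1][0]=77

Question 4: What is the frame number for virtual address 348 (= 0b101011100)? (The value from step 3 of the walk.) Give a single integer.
Answer: 86

Derivation:
vaddr = 348: l1_idx=5, l2_idx=1
L1[5] = 1; L2[1][1] = 86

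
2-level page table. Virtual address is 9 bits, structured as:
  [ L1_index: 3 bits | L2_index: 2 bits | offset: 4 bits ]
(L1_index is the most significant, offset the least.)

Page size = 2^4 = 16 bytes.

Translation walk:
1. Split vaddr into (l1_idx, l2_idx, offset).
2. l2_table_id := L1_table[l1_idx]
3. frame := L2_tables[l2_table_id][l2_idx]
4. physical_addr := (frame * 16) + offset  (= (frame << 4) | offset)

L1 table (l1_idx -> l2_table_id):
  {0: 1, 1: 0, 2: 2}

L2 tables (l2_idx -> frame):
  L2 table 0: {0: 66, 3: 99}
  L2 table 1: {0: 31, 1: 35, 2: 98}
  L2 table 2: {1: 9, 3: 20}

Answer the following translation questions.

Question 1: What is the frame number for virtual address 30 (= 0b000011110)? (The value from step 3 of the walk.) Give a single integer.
vaddr = 30: l1_idx=0, l2_idx=1
L1[0] = 1; L2[1][1] = 35

Answer: 35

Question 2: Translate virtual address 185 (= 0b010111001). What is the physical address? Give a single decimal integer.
Answer: 329

Derivation:
vaddr = 185 = 0b010111001
Split: l1_idx=2, l2_idx=3, offset=9
L1[2] = 2
L2[2][3] = 20
paddr = 20 * 16 + 9 = 329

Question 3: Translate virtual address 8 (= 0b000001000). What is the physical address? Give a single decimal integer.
Answer: 504

Derivation:
vaddr = 8 = 0b000001000
Split: l1_idx=0, l2_idx=0, offset=8
L1[0] = 1
L2[1][0] = 31
paddr = 31 * 16 + 8 = 504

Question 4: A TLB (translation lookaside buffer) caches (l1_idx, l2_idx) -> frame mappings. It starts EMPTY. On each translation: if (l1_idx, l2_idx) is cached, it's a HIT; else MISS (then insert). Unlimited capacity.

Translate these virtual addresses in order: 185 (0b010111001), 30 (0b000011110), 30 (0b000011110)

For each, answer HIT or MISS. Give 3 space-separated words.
vaddr=185: (2,3) not in TLB -> MISS, insert
vaddr=30: (0,1) not in TLB -> MISS, insert
vaddr=30: (0,1) in TLB -> HIT

Answer: MISS MISS HIT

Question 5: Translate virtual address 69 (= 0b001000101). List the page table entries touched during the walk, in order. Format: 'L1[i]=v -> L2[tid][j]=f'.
vaddr = 69 = 0b001000101
Split: l1_idx=1, l2_idx=0, offset=5

Answer: L1[1]=0 -> L2[0][0]=66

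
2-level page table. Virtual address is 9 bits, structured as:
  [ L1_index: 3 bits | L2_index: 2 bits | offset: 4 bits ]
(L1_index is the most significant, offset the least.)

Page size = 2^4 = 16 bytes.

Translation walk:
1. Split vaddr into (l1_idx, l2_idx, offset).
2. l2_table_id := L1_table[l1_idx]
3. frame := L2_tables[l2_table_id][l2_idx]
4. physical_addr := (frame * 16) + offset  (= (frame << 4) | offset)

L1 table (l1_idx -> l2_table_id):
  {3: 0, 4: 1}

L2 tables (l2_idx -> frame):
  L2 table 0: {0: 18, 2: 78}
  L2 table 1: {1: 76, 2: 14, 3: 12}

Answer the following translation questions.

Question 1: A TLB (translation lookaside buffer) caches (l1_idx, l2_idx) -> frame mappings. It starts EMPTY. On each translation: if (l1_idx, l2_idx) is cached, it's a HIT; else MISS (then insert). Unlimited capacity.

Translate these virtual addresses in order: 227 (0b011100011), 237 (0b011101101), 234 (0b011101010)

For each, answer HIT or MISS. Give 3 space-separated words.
Answer: MISS HIT HIT

Derivation:
vaddr=227: (3,2) not in TLB -> MISS, insert
vaddr=237: (3,2) in TLB -> HIT
vaddr=234: (3,2) in TLB -> HIT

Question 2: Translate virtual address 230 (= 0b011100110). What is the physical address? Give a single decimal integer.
vaddr = 230 = 0b011100110
Split: l1_idx=3, l2_idx=2, offset=6
L1[3] = 0
L2[0][2] = 78
paddr = 78 * 16 + 6 = 1254

Answer: 1254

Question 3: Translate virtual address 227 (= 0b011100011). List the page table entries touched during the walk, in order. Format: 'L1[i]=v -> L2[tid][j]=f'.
Answer: L1[3]=0 -> L2[0][2]=78

Derivation:
vaddr = 227 = 0b011100011
Split: l1_idx=3, l2_idx=2, offset=3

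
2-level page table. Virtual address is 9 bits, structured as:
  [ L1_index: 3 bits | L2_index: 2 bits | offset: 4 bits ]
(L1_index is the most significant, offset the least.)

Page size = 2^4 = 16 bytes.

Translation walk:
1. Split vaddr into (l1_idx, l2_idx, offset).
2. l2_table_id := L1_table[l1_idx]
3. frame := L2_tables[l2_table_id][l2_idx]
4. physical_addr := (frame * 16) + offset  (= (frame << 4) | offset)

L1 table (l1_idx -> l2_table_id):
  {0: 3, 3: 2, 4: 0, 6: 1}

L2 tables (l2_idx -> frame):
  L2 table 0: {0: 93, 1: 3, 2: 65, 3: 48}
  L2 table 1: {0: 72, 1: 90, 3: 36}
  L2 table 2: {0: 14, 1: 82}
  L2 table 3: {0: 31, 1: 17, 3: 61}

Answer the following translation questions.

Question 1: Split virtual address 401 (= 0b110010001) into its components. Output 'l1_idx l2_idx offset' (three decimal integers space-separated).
vaddr = 401 = 0b110010001
  top 3 bits -> l1_idx = 6
  next 2 bits -> l2_idx = 1
  bottom 4 bits -> offset = 1

Answer: 6 1 1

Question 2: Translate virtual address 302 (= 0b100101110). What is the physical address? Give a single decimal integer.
Answer: 1054

Derivation:
vaddr = 302 = 0b100101110
Split: l1_idx=4, l2_idx=2, offset=14
L1[4] = 0
L2[0][2] = 65
paddr = 65 * 16 + 14 = 1054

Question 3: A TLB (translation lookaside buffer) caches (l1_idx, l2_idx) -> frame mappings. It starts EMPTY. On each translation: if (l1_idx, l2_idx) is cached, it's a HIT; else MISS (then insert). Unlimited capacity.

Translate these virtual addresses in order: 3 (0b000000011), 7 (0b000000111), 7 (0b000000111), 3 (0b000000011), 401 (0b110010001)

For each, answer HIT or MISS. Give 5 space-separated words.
vaddr=3: (0,0) not in TLB -> MISS, insert
vaddr=7: (0,0) in TLB -> HIT
vaddr=7: (0,0) in TLB -> HIT
vaddr=3: (0,0) in TLB -> HIT
vaddr=401: (6,1) not in TLB -> MISS, insert

Answer: MISS HIT HIT HIT MISS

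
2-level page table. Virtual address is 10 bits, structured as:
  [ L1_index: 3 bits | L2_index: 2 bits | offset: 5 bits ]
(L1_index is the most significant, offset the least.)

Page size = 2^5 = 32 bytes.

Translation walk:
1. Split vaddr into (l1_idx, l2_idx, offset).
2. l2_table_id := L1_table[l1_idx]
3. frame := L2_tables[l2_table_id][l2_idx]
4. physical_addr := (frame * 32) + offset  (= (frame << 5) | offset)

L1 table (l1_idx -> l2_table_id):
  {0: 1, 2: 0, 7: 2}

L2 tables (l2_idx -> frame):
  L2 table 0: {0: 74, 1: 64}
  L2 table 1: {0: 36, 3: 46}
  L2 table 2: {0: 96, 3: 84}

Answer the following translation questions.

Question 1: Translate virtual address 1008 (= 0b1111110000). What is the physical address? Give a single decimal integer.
vaddr = 1008 = 0b1111110000
Split: l1_idx=7, l2_idx=3, offset=16
L1[7] = 2
L2[2][3] = 84
paddr = 84 * 32 + 16 = 2704

Answer: 2704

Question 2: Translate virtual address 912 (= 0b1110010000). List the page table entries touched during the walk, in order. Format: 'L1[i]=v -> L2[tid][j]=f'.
Answer: L1[7]=2 -> L2[2][0]=96

Derivation:
vaddr = 912 = 0b1110010000
Split: l1_idx=7, l2_idx=0, offset=16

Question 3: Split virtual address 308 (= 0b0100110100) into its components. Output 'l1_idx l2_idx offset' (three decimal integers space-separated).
vaddr = 308 = 0b0100110100
  top 3 bits -> l1_idx = 2
  next 2 bits -> l2_idx = 1
  bottom 5 bits -> offset = 20

Answer: 2 1 20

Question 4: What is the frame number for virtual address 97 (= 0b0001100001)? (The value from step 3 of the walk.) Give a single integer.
Answer: 46

Derivation:
vaddr = 97: l1_idx=0, l2_idx=3
L1[0] = 1; L2[1][3] = 46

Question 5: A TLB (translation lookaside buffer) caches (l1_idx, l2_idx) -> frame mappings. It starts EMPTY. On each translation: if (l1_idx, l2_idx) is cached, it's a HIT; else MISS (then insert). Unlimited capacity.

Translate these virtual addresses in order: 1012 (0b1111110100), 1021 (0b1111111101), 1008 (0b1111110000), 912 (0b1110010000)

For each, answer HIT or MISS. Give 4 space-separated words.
vaddr=1012: (7,3) not in TLB -> MISS, insert
vaddr=1021: (7,3) in TLB -> HIT
vaddr=1008: (7,3) in TLB -> HIT
vaddr=912: (7,0) not in TLB -> MISS, insert

Answer: MISS HIT HIT MISS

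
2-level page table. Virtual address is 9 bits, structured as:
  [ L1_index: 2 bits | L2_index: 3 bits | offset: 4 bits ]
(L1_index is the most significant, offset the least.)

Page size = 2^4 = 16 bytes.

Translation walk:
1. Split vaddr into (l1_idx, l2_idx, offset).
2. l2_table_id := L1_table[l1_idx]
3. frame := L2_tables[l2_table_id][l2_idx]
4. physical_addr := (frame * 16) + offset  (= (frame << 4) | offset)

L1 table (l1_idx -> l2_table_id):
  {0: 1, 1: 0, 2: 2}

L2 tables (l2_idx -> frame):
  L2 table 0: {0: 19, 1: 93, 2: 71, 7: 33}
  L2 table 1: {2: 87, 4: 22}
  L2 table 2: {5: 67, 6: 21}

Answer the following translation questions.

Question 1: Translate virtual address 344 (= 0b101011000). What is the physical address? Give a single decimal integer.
Answer: 1080

Derivation:
vaddr = 344 = 0b101011000
Split: l1_idx=2, l2_idx=5, offset=8
L1[2] = 2
L2[2][5] = 67
paddr = 67 * 16 + 8 = 1080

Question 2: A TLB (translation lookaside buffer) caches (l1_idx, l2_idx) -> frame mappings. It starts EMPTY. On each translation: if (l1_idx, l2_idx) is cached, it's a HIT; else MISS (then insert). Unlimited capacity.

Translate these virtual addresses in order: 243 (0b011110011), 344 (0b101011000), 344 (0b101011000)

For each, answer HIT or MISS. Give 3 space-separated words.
Answer: MISS MISS HIT

Derivation:
vaddr=243: (1,7) not in TLB -> MISS, insert
vaddr=344: (2,5) not in TLB -> MISS, insert
vaddr=344: (2,5) in TLB -> HIT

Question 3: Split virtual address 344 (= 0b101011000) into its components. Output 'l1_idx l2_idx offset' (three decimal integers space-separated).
Answer: 2 5 8

Derivation:
vaddr = 344 = 0b101011000
  top 2 bits -> l1_idx = 2
  next 3 bits -> l2_idx = 5
  bottom 4 bits -> offset = 8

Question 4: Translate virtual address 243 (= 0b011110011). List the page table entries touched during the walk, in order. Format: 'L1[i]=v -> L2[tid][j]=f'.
Answer: L1[1]=0 -> L2[0][7]=33

Derivation:
vaddr = 243 = 0b011110011
Split: l1_idx=1, l2_idx=7, offset=3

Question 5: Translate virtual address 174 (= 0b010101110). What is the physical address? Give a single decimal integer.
Answer: 1150

Derivation:
vaddr = 174 = 0b010101110
Split: l1_idx=1, l2_idx=2, offset=14
L1[1] = 0
L2[0][2] = 71
paddr = 71 * 16 + 14 = 1150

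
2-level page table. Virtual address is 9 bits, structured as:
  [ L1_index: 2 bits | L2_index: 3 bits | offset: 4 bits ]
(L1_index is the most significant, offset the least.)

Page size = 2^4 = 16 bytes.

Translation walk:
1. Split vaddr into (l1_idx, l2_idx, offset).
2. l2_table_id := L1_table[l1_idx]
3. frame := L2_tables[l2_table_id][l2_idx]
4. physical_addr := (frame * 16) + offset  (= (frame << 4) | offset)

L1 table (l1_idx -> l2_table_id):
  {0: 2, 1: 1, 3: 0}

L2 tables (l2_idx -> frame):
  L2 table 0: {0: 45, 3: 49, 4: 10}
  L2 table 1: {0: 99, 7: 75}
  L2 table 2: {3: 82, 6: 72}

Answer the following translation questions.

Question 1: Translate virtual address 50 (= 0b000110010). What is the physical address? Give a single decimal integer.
vaddr = 50 = 0b000110010
Split: l1_idx=0, l2_idx=3, offset=2
L1[0] = 2
L2[2][3] = 82
paddr = 82 * 16 + 2 = 1314

Answer: 1314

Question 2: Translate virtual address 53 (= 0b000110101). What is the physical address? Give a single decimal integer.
vaddr = 53 = 0b000110101
Split: l1_idx=0, l2_idx=3, offset=5
L1[0] = 2
L2[2][3] = 82
paddr = 82 * 16 + 5 = 1317

Answer: 1317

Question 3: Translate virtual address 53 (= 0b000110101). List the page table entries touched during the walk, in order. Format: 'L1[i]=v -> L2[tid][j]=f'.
Answer: L1[0]=2 -> L2[2][3]=82

Derivation:
vaddr = 53 = 0b000110101
Split: l1_idx=0, l2_idx=3, offset=5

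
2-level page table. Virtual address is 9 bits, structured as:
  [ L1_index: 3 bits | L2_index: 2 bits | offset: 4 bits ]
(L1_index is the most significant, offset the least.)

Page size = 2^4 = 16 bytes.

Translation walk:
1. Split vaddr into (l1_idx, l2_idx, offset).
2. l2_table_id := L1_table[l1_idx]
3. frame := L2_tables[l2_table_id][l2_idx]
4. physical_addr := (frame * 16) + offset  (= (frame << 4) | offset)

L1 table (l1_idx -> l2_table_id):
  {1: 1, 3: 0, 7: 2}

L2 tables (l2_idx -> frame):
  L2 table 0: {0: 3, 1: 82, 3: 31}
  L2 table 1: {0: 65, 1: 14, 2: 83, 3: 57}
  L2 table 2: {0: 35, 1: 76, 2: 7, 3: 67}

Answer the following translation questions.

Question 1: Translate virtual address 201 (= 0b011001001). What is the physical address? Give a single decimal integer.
Answer: 57

Derivation:
vaddr = 201 = 0b011001001
Split: l1_idx=3, l2_idx=0, offset=9
L1[3] = 0
L2[0][0] = 3
paddr = 3 * 16 + 9 = 57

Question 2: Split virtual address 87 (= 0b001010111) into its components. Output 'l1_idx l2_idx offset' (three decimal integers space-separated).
Answer: 1 1 7

Derivation:
vaddr = 87 = 0b001010111
  top 3 bits -> l1_idx = 1
  next 2 bits -> l2_idx = 1
  bottom 4 bits -> offset = 7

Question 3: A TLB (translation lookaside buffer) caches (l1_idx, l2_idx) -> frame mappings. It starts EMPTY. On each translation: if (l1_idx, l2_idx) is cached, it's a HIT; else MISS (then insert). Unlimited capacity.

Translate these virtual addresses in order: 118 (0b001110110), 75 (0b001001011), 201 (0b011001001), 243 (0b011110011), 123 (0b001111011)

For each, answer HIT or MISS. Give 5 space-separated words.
vaddr=118: (1,3) not in TLB -> MISS, insert
vaddr=75: (1,0) not in TLB -> MISS, insert
vaddr=201: (3,0) not in TLB -> MISS, insert
vaddr=243: (3,3) not in TLB -> MISS, insert
vaddr=123: (1,3) in TLB -> HIT

Answer: MISS MISS MISS MISS HIT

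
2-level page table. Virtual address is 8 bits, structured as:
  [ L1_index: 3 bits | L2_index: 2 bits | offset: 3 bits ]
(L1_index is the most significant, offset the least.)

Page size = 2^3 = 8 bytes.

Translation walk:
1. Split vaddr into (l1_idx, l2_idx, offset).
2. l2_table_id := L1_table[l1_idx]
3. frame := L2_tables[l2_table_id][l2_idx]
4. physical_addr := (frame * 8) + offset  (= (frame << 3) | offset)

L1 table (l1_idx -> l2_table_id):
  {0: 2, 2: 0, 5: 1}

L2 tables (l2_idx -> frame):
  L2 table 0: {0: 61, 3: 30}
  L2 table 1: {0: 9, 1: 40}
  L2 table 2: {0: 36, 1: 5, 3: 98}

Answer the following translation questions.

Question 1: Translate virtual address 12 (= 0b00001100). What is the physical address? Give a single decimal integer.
vaddr = 12 = 0b00001100
Split: l1_idx=0, l2_idx=1, offset=4
L1[0] = 2
L2[2][1] = 5
paddr = 5 * 8 + 4 = 44

Answer: 44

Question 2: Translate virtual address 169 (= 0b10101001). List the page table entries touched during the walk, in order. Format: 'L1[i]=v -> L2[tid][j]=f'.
Answer: L1[5]=1 -> L2[1][1]=40

Derivation:
vaddr = 169 = 0b10101001
Split: l1_idx=5, l2_idx=1, offset=1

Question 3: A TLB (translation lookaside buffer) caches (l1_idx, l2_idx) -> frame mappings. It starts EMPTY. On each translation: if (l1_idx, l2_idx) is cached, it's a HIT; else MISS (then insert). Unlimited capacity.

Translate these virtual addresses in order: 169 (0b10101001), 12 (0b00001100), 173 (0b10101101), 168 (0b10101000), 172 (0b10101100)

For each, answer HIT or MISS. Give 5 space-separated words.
Answer: MISS MISS HIT HIT HIT

Derivation:
vaddr=169: (5,1) not in TLB -> MISS, insert
vaddr=12: (0,1) not in TLB -> MISS, insert
vaddr=173: (5,1) in TLB -> HIT
vaddr=168: (5,1) in TLB -> HIT
vaddr=172: (5,1) in TLB -> HIT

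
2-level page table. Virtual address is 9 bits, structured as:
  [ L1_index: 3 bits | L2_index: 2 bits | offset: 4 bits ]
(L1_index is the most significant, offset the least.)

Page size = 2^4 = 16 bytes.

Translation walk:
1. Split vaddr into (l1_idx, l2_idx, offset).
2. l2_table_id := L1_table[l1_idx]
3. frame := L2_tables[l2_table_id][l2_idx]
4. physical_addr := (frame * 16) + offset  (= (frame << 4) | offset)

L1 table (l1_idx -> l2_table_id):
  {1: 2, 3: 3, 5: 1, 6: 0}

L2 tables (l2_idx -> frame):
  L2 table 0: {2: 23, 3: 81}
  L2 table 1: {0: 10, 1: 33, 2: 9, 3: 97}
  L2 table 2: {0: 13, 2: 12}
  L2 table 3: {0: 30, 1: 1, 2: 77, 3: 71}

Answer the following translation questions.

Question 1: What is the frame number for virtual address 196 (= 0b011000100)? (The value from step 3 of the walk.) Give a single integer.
Answer: 30

Derivation:
vaddr = 196: l1_idx=3, l2_idx=0
L1[3] = 3; L2[3][0] = 30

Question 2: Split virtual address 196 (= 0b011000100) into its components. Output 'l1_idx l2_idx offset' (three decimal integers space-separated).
vaddr = 196 = 0b011000100
  top 3 bits -> l1_idx = 3
  next 2 bits -> l2_idx = 0
  bottom 4 bits -> offset = 4

Answer: 3 0 4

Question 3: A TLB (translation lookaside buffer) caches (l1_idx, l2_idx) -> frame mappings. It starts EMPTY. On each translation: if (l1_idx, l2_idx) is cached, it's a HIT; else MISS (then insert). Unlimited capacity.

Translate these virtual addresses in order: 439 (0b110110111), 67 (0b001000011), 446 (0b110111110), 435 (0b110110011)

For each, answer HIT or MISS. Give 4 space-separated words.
vaddr=439: (6,3) not in TLB -> MISS, insert
vaddr=67: (1,0) not in TLB -> MISS, insert
vaddr=446: (6,3) in TLB -> HIT
vaddr=435: (6,3) in TLB -> HIT

Answer: MISS MISS HIT HIT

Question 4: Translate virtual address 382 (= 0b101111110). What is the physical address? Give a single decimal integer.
vaddr = 382 = 0b101111110
Split: l1_idx=5, l2_idx=3, offset=14
L1[5] = 1
L2[1][3] = 97
paddr = 97 * 16 + 14 = 1566

Answer: 1566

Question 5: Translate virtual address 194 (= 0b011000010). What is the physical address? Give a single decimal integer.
vaddr = 194 = 0b011000010
Split: l1_idx=3, l2_idx=0, offset=2
L1[3] = 3
L2[3][0] = 30
paddr = 30 * 16 + 2 = 482

Answer: 482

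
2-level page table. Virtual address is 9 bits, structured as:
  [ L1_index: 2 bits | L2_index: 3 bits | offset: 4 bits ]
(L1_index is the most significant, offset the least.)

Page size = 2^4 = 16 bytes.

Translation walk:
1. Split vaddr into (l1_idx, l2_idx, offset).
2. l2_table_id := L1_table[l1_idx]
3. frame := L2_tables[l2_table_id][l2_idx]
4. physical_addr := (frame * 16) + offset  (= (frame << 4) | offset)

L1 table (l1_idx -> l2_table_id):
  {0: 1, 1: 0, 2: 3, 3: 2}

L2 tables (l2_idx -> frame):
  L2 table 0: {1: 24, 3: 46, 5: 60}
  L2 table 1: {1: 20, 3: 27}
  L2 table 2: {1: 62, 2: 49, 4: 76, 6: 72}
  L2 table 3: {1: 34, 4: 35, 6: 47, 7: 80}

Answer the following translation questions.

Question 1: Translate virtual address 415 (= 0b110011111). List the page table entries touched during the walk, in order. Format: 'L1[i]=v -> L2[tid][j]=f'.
vaddr = 415 = 0b110011111
Split: l1_idx=3, l2_idx=1, offset=15

Answer: L1[3]=2 -> L2[2][1]=62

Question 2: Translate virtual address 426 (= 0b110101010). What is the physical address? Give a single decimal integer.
Answer: 794

Derivation:
vaddr = 426 = 0b110101010
Split: l1_idx=3, l2_idx=2, offset=10
L1[3] = 2
L2[2][2] = 49
paddr = 49 * 16 + 10 = 794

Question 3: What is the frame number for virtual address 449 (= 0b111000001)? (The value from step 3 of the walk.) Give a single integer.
vaddr = 449: l1_idx=3, l2_idx=4
L1[3] = 2; L2[2][4] = 76

Answer: 76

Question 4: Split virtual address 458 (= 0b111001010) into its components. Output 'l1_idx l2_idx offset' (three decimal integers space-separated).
Answer: 3 4 10

Derivation:
vaddr = 458 = 0b111001010
  top 2 bits -> l1_idx = 3
  next 3 bits -> l2_idx = 4
  bottom 4 bits -> offset = 10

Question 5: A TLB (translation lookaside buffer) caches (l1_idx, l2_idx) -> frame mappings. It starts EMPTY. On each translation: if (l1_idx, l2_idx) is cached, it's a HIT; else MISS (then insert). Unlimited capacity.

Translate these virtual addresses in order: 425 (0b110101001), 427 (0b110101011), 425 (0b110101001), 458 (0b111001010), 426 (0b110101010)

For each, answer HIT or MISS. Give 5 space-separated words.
vaddr=425: (3,2) not in TLB -> MISS, insert
vaddr=427: (3,2) in TLB -> HIT
vaddr=425: (3,2) in TLB -> HIT
vaddr=458: (3,4) not in TLB -> MISS, insert
vaddr=426: (3,2) in TLB -> HIT

Answer: MISS HIT HIT MISS HIT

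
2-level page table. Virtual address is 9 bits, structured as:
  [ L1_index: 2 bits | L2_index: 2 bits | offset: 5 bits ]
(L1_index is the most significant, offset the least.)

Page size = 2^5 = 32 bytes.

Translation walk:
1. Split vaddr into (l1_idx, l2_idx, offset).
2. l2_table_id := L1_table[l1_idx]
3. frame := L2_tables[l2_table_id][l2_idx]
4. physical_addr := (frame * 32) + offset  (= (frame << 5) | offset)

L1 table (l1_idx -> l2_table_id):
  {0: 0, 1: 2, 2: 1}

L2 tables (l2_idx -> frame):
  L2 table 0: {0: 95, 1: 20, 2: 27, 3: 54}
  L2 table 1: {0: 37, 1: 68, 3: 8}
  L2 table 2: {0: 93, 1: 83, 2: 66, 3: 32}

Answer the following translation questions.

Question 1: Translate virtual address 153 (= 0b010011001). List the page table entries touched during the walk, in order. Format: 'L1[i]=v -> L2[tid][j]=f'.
Answer: L1[1]=2 -> L2[2][0]=93

Derivation:
vaddr = 153 = 0b010011001
Split: l1_idx=1, l2_idx=0, offset=25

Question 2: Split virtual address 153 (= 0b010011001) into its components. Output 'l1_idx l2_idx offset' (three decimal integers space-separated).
vaddr = 153 = 0b010011001
  top 2 bits -> l1_idx = 1
  next 2 bits -> l2_idx = 0
  bottom 5 bits -> offset = 25

Answer: 1 0 25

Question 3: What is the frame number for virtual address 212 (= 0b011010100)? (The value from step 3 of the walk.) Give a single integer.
Answer: 66

Derivation:
vaddr = 212: l1_idx=1, l2_idx=2
L1[1] = 2; L2[2][2] = 66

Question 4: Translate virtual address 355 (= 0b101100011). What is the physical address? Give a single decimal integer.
vaddr = 355 = 0b101100011
Split: l1_idx=2, l2_idx=3, offset=3
L1[2] = 1
L2[1][3] = 8
paddr = 8 * 32 + 3 = 259

Answer: 259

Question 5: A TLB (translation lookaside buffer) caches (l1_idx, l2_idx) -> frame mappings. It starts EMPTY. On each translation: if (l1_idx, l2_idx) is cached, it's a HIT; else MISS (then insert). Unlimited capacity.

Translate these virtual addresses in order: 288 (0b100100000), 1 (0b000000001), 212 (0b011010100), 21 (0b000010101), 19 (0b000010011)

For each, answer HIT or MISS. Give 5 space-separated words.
vaddr=288: (2,1) not in TLB -> MISS, insert
vaddr=1: (0,0) not in TLB -> MISS, insert
vaddr=212: (1,2) not in TLB -> MISS, insert
vaddr=21: (0,0) in TLB -> HIT
vaddr=19: (0,0) in TLB -> HIT

Answer: MISS MISS MISS HIT HIT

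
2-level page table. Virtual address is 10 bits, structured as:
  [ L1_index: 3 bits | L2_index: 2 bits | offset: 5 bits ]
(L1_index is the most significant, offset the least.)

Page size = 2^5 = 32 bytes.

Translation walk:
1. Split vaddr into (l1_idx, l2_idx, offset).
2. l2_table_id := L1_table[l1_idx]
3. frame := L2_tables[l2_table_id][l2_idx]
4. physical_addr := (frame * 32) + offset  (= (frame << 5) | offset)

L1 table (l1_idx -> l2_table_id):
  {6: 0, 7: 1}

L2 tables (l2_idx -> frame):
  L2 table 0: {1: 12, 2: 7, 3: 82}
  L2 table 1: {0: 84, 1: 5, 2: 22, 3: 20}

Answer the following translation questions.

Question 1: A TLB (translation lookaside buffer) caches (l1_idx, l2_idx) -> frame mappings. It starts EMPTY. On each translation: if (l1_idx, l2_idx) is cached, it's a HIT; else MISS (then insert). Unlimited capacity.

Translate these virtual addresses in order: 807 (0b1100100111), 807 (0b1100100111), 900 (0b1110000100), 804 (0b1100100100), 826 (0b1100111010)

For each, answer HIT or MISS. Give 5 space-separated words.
vaddr=807: (6,1) not in TLB -> MISS, insert
vaddr=807: (6,1) in TLB -> HIT
vaddr=900: (7,0) not in TLB -> MISS, insert
vaddr=804: (6,1) in TLB -> HIT
vaddr=826: (6,1) in TLB -> HIT

Answer: MISS HIT MISS HIT HIT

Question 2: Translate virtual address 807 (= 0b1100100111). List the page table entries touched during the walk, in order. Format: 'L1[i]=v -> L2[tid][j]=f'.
vaddr = 807 = 0b1100100111
Split: l1_idx=6, l2_idx=1, offset=7

Answer: L1[6]=0 -> L2[0][1]=12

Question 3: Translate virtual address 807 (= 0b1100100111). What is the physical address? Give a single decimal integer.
vaddr = 807 = 0b1100100111
Split: l1_idx=6, l2_idx=1, offset=7
L1[6] = 0
L2[0][1] = 12
paddr = 12 * 32 + 7 = 391

Answer: 391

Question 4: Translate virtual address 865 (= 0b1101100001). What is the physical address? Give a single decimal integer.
vaddr = 865 = 0b1101100001
Split: l1_idx=6, l2_idx=3, offset=1
L1[6] = 0
L2[0][3] = 82
paddr = 82 * 32 + 1 = 2625

Answer: 2625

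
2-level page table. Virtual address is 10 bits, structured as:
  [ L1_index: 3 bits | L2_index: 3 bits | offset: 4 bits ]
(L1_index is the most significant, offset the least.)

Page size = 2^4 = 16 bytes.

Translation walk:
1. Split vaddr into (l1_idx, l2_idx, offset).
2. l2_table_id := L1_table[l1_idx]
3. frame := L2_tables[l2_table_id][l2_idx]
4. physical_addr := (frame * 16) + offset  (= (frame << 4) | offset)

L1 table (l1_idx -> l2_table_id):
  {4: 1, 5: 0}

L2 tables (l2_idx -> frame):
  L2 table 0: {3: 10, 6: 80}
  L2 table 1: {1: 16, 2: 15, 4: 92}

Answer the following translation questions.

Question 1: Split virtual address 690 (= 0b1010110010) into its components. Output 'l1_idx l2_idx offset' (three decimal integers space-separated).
vaddr = 690 = 0b1010110010
  top 3 bits -> l1_idx = 5
  next 3 bits -> l2_idx = 3
  bottom 4 bits -> offset = 2

Answer: 5 3 2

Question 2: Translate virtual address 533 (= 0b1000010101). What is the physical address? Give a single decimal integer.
Answer: 261

Derivation:
vaddr = 533 = 0b1000010101
Split: l1_idx=4, l2_idx=1, offset=5
L1[4] = 1
L2[1][1] = 16
paddr = 16 * 16 + 5 = 261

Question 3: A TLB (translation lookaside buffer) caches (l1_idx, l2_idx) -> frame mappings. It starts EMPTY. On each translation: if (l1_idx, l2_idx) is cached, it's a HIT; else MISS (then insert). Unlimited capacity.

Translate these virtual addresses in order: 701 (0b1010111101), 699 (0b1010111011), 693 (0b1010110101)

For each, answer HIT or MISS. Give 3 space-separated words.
vaddr=701: (5,3) not in TLB -> MISS, insert
vaddr=699: (5,3) in TLB -> HIT
vaddr=693: (5,3) in TLB -> HIT

Answer: MISS HIT HIT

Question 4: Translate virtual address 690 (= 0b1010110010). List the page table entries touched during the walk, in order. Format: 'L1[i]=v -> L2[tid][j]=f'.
vaddr = 690 = 0b1010110010
Split: l1_idx=5, l2_idx=3, offset=2

Answer: L1[5]=0 -> L2[0][3]=10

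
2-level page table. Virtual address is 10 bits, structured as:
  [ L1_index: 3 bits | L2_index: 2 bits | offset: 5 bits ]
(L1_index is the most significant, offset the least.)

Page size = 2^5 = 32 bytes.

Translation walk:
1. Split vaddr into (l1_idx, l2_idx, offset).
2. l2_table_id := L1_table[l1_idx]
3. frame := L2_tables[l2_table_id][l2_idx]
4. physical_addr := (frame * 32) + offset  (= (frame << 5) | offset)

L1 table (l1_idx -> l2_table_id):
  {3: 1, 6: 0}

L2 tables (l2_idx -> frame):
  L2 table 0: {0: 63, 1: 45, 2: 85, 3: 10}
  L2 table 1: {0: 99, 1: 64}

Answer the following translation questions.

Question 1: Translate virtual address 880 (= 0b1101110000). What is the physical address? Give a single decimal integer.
Answer: 336

Derivation:
vaddr = 880 = 0b1101110000
Split: l1_idx=6, l2_idx=3, offset=16
L1[6] = 0
L2[0][3] = 10
paddr = 10 * 32 + 16 = 336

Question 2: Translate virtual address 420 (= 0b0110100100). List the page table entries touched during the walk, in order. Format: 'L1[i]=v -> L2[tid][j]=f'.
vaddr = 420 = 0b0110100100
Split: l1_idx=3, l2_idx=1, offset=4

Answer: L1[3]=1 -> L2[1][1]=64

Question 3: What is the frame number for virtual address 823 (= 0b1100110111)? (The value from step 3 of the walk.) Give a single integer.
vaddr = 823: l1_idx=6, l2_idx=1
L1[6] = 0; L2[0][1] = 45

Answer: 45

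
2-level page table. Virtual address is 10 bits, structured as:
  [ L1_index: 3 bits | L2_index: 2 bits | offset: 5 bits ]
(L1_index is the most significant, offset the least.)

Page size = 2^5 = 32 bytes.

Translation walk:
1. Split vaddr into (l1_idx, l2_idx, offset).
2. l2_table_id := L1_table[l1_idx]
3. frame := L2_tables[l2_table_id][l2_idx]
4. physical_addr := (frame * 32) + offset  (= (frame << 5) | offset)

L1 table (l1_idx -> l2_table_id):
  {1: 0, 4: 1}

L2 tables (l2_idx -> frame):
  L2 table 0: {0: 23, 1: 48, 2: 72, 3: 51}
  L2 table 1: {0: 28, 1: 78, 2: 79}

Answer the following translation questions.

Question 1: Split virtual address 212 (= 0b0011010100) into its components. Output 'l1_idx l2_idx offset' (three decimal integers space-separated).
Answer: 1 2 20

Derivation:
vaddr = 212 = 0b0011010100
  top 3 bits -> l1_idx = 1
  next 2 bits -> l2_idx = 2
  bottom 5 bits -> offset = 20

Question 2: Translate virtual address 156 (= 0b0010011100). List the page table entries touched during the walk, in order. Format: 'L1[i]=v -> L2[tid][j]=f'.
Answer: L1[1]=0 -> L2[0][0]=23

Derivation:
vaddr = 156 = 0b0010011100
Split: l1_idx=1, l2_idx=0, offset=28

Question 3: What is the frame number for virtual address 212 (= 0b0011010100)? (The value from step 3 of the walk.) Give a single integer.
vaddr = 212: l1_idx=1, l2_idx=2
L1[1] = 0; L2[0][2] = 72

Answer: 72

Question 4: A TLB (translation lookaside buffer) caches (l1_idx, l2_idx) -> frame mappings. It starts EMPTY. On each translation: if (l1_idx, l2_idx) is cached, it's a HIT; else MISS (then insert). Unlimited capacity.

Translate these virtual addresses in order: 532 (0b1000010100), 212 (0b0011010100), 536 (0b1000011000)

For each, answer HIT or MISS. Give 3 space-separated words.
Answer: MISS MISS HIT

Derivation:
vaddr=532: (4,0) not in TLB -> MISS, insert
vaddr=212: (1,2) not in TLB -> MISS, insert
vaddr=536: (4,0) in TLB -> HIT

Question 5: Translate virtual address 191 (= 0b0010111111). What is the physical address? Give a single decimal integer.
vaddr = 191 = 0b0010111111
Split: l1_idx=1, l2_idx=1, offset=31
L1[1] = 0
L2[0][1] = 48
paddr = 48 * 32 + 31 = 1567

Answer: 1567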